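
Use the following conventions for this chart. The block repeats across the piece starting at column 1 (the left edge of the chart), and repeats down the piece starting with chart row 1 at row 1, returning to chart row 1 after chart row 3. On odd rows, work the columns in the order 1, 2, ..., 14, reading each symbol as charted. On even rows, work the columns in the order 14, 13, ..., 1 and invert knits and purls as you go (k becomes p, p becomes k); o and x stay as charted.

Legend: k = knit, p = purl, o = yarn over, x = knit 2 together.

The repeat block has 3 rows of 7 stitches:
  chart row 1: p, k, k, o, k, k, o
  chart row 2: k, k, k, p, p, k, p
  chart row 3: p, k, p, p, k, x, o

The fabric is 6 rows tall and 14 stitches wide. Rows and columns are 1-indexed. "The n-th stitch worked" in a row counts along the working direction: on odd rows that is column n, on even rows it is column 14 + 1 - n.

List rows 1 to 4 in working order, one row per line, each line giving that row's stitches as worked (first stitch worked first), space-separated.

Row 1: chart row 1, RS - tile across columns 1-14 and work as-is.
Row 2: chart row 2, WS - tiled (columns 1-14): k k k p p k p k k k p p k p; work from column 14 back to 1 with k<->p swapped.
Row 3: chart row 3, RS - tile across columns 1-14 and work as-is.
Row 4: chart row 1, WS - tiled (columns 1-14): p k k o k k o p k k o k k o; work from column 14 back to 1 with k<->p swapped.

Result:
p k k o k k o p k k o k k o
k p k k p p p k p k k p p p
p k p p k x o p k p p k x o
o p p o p p k o p p o p p k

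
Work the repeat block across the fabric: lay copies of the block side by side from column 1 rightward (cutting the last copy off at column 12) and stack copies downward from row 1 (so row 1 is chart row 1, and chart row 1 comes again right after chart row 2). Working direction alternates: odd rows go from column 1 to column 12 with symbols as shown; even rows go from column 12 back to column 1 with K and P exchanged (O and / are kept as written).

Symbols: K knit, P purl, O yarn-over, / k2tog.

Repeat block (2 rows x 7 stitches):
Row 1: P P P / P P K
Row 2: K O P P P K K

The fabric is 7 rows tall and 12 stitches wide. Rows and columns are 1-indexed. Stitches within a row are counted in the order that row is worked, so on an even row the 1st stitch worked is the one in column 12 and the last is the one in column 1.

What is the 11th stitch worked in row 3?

Stitch:
/

Derivation:
For row 3: chart row = ((3-1) mod 2) + 1 = 1; this is a RS (odd) row.
Chart row 1 tiled across columns 1-12: P P P / P P K P P P / P
Right side: take the tiled row as-is (worked left to right from column 1).
Counting 11 along the worked row gives /.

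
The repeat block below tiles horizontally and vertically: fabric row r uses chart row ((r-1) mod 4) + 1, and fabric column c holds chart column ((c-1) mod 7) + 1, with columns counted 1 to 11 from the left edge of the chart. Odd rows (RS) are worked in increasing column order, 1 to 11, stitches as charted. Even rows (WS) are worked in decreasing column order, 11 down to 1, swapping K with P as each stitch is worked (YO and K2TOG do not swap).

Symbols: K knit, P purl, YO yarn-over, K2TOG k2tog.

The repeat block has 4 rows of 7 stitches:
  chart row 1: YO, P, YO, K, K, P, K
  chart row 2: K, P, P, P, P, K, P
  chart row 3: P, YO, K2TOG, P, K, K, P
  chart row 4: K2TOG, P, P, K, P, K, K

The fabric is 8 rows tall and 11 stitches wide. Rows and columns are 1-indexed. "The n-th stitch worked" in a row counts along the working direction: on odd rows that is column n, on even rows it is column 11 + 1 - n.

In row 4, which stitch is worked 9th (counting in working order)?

Stitch:
K

Derivation:
For row 4: chart row = ((4-1) mod 4) + 1 = 4; this is a WS (even) row.
Chart row 4 tiled across columns 1-11: K2TOG P P K P K K K2TOG P P K
WS row: flip the tiled sequence (start at column 11) and apply K<->P; YO and K2TOG stay.
Row 4 as worked: P K K K2TOG P P K P K K K2TOG
The 9th stitch worked is K.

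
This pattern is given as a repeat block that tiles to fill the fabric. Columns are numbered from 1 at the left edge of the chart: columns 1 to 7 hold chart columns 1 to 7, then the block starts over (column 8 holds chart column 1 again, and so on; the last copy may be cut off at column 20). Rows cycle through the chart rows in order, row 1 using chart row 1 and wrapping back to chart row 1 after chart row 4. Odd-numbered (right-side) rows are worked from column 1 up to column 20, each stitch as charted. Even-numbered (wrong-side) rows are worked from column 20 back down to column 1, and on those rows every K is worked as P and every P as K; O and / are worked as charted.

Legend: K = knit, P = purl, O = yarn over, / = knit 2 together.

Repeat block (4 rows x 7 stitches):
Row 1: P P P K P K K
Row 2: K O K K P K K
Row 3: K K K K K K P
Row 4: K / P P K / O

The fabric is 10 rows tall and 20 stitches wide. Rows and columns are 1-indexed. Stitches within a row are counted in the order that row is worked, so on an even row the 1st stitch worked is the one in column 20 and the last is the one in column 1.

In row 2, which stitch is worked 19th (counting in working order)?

Row 2 uses chart row ((2-1) mod 4)+1 = 2. Row 2 is even, so WS.
Chart row 2 tiled across columns 1-20: K O K K P K K K O K K P K K K O K K P K
Wrong side: read the tiled row from column 20 down to 1 and exchange K with P (leave O, /).
Row 2 as worked: P K P P O P P P K P P O P P P K P P O P
The 19th stitch worked is O.

Stitch:
O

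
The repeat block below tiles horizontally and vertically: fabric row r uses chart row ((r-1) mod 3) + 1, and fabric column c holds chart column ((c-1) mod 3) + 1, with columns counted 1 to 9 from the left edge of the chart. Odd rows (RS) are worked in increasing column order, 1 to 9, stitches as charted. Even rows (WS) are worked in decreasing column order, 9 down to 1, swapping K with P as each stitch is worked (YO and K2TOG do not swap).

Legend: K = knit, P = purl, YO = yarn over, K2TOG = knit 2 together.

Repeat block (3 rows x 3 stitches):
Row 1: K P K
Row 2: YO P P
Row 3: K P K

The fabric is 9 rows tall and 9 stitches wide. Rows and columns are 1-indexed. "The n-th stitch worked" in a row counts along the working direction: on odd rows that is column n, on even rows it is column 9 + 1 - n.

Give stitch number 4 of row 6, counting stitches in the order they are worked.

== STITCH ==
P

Derivation:
Row 6 uses chart row ((6-1) mod 3)+1 = 3. Row 6 is even, so WS.
Chart row 3 tiled across columns 1-9: K P K K P K K P K
Wrong side: read the tiled row from column 9 down to 1 and exchange K with P (leave YO, K2TOG).
Row 6 as worked: P K P P K P P K P
The 4th stitch worked is P.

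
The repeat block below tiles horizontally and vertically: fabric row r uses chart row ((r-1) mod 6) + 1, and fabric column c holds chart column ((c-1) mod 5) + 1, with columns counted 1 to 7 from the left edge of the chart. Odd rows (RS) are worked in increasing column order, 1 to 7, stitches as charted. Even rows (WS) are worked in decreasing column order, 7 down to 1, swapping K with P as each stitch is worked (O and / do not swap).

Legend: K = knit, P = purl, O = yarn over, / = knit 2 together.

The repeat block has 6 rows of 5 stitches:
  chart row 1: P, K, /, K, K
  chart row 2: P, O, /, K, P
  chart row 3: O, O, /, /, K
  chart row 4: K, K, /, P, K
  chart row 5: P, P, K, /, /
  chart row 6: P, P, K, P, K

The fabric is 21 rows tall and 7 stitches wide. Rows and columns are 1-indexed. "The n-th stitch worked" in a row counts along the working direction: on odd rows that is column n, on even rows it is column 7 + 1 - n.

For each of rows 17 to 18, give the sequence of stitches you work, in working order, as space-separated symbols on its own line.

Row 17: chart row 5, RS - tile across columns 1-7 and work as-is.
Row 18: chart row 6, WS - tiled (columns 1-7): P P K P K P P; work from column 7 back to 1 with K<->P swapped.

Rows as worked:
P P K / / P P
K K P K P K K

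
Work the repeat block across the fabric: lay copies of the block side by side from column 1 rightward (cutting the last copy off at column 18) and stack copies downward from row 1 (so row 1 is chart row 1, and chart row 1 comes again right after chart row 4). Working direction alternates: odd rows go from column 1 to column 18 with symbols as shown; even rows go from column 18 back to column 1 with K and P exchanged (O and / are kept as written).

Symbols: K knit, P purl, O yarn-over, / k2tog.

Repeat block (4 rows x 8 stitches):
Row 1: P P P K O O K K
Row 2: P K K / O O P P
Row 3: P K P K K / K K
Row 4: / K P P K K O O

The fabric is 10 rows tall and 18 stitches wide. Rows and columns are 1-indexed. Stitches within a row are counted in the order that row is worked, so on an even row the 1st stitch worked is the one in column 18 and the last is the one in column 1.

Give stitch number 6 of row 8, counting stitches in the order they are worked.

Row 8: (8-1) mod 4 = 3, so use chart row 4. Even row -> WS.
Chart row 4 tiled across columns 1-18: / K P P K K O O / K P P K K O O / K
WS row: flip the tiled sequence (start at column 18) and apply K<->P; O and / stay.
Row 8 as worked: P / O O P P K K P / O O P P K K P /
Counting 6 along the worked row gives P.

Result:
P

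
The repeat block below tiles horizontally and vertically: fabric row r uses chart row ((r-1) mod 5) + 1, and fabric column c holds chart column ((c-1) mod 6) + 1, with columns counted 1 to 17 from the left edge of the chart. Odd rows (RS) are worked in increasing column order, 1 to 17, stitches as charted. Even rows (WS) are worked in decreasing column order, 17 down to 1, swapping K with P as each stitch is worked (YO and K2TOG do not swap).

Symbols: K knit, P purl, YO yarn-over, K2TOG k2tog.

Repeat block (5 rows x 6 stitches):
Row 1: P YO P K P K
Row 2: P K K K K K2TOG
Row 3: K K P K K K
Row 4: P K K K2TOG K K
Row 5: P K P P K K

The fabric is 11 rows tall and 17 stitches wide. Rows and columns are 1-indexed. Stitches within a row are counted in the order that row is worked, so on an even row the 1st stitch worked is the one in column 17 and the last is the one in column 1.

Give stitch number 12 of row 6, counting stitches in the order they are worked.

Row 6: (6-1) mod 5 = 0, so use chart row 1. Even row -> WS.
Chart row 1 tiled across columns 1-17: P YO P K P K P YO P K P K P YO P K P
WS row: flip the tiled sequence (start at column 17) and apply K<->P; YO and K2TOG stay.
Row 6 as worked: K P K YO K P K P K YO K P K P K YO K
The 12th stitch worked is P.

== STITCH ==
P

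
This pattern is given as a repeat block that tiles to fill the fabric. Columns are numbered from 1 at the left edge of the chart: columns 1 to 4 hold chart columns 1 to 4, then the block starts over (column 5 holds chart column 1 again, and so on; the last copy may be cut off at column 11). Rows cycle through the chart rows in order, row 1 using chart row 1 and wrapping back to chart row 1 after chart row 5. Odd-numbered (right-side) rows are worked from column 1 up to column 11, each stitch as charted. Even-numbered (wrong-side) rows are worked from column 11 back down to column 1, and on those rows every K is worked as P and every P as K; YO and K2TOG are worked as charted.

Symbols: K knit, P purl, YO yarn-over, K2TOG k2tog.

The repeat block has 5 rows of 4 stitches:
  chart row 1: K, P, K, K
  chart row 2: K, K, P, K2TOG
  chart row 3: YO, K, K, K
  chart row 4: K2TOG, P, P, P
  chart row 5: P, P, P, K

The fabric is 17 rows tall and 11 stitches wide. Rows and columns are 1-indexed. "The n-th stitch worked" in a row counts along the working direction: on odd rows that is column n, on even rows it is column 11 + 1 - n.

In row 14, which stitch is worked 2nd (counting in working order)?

== STITCH ==
K

Derivation:
Row 14 uses chart row ((14-1) mod 5)+1 = 4. Row 14 is even, so WS.
Chart row 4 tiled across columns 1-11: K2TOG P P P K2TOG P P P K2TOG P P
WS: work from column 11 back to column 1 (reverse the tiled row), swapping K<->P (YO and K2TOG unchanged).
Row 14 as worked: K K K2TOG K K K K2TOG K K K K2TOG
Counting 2 along the worked row gives K.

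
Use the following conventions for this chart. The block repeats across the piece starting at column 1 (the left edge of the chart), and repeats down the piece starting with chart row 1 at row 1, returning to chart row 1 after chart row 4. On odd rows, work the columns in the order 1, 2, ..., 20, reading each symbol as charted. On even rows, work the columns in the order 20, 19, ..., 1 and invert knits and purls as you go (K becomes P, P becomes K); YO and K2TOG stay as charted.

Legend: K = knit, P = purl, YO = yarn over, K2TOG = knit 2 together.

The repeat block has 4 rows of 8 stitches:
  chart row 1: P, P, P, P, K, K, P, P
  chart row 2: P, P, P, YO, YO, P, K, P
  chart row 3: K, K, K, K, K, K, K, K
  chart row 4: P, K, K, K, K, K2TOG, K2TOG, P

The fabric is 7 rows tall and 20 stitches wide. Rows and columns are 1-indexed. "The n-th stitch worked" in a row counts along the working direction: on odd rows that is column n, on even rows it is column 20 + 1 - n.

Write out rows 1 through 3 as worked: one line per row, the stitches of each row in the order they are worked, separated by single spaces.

Result:
P P P P K K P P P P P P K K P P P P P P
YO K K K K P K YO YO K K K K P K YO YO K K K
K K K K K K K K K K K K K K K K K K K K

Derivation:
Row 1: chart row 1, RS - tile across columns 1-20 and work as-is.
Row 2: chart row 2, WS - tiled (columns 1-20): P P P YO YO P K P P P P YO YO P K P P P P YO; work from column 20 back to 1 with K<->P swapped.
Row 3: chart row 3, RS - tile across columns 1-20 and work as-is.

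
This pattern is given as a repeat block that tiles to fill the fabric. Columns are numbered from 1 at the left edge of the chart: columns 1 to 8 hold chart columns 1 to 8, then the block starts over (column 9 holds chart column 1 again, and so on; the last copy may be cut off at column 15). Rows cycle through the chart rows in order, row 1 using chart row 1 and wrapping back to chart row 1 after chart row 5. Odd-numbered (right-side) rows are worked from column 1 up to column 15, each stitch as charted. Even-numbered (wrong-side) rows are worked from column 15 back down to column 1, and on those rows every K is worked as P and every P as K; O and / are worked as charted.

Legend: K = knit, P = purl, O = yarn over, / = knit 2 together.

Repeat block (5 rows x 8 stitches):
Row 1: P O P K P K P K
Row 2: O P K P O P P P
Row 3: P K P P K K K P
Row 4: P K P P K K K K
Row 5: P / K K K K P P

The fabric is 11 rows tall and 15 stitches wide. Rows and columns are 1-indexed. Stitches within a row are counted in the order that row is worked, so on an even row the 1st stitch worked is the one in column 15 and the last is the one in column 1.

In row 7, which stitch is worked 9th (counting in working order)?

For row 7: chart row = ((7-1) mod 5) + 1 = 2; this is a RS (odd) row.
Chart row 2 tiled across columns 1-15: O P K P O P P P O P K P O P P
Right side: take the tiled row as-is (worked left to right from column 1).
The 9th stitch worked is O.

Stitch:
O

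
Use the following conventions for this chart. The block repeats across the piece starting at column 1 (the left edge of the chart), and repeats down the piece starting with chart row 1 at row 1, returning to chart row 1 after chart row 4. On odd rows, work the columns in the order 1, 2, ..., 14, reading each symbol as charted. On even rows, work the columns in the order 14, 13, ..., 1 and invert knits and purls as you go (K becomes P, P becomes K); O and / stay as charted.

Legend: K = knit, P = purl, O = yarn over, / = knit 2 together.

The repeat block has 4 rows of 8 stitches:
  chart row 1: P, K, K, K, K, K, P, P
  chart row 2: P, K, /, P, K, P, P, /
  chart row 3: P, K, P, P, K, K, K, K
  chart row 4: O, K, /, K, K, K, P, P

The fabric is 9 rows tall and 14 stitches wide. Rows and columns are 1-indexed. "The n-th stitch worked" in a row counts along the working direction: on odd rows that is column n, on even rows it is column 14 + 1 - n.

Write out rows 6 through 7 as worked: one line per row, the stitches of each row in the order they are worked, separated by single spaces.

Row 6: chart row 2, WS - tiled (columns 1-14): P K / P K P P / P K / P K P; work from column 14 back to 1 with K<->P swapped.
Row 7: chart row 3, RS - tile across columns 1-14 and work as-is.

== ROWS AS WORKED ==
K P K / P K / K K P K / P K
P K P P K K K K P K P P K K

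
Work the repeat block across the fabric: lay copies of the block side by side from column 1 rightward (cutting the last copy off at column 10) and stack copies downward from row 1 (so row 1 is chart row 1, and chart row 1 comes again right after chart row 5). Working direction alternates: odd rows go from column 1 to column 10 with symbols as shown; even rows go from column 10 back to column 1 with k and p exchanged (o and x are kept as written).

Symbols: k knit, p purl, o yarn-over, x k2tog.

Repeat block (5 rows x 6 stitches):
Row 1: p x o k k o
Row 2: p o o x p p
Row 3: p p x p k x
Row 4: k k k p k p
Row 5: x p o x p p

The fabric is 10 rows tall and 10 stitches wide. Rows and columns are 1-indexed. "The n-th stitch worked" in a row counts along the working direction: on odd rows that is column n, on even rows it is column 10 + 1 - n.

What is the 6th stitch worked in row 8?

For row 8: chart row = ((8-1) mod 5) + 1 = 3; this is a WS (even) row.
Chart row 3 tiled across columns 1-10: p p x p k x p p x p
WS: work from column 10 back to column 1 (reverse the tiled row), swapping k<->p (o and x unchanged).
Row 8 as worked: k x k k x p k x k k
The 6th stitch worked is p.

Result:
p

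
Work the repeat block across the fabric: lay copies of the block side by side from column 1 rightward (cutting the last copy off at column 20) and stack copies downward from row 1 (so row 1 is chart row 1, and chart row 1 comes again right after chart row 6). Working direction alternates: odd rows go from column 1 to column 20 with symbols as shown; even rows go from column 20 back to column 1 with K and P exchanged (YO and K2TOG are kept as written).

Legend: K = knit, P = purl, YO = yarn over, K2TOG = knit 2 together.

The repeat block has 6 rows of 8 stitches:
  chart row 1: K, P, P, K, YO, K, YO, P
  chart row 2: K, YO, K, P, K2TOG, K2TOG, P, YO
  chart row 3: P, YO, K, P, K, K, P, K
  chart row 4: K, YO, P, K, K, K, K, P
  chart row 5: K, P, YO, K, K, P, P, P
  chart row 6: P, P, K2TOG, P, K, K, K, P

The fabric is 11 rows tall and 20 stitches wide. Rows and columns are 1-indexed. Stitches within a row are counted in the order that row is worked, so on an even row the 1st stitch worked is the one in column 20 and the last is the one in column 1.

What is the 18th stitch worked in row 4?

Result:
K

Derivation:
Row 4 uses chart row ((4-1) mod 6)+1 = 4. Row 4 is even, so WS.
Chart row 4 tiled across columns 1-20: K YO P K K K K P K YO P K K K K P K YO P K
WS row: flip the tiled sequence (start at column 20) and apply K<->P; YO and K2TOG stay.
Row 4 as worked: P K YO P K P P P P K YO P K P P P P K YO P
The 18th stitch worked is K.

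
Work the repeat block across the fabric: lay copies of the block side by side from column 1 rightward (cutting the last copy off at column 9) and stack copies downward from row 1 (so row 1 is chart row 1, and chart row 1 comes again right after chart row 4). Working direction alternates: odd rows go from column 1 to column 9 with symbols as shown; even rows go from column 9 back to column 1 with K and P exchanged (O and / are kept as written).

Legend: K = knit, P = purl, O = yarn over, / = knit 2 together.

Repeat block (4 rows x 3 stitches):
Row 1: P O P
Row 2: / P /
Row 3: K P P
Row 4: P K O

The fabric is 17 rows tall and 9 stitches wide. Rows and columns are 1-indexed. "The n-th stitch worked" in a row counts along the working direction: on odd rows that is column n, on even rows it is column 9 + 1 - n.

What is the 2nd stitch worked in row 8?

For row 8: chart row = ((8-1) mod 4) + 1 = 4; this is a WS (even) row.
Chart row 4 tiled across columns 1-9: P K O P K O P K O
WS row: flip the tiled sequence (start at column 9) and apply K<->P; O and / stay.
Row 8 as worked: O P K O P K O P K
The 2nd stitch worked is P.

== STITCH ==
P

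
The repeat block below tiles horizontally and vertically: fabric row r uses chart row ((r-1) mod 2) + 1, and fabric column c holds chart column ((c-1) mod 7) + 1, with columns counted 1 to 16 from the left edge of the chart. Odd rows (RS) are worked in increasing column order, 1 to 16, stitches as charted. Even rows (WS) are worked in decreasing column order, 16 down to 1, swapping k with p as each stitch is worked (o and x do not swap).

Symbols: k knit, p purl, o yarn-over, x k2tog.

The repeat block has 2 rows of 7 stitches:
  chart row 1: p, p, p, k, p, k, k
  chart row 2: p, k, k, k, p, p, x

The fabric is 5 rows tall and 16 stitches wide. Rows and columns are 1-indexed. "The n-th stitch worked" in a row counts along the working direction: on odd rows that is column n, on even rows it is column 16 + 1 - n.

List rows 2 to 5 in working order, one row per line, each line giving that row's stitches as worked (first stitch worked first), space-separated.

Row 2: chart row 2, WS - tiled (columns 1-16): p k k k p p x p k k k p p x p k; work from column 16 back to 1 with k<->p swapped.
Row 3: chart row 1, RS - tile across columns 1-16 and work as-is.
Row 4: chart row 2, WS - tiled (columns 1-16): p k k k p p x p k k k p p x p k; work from column 16 back to 1 with k<->p swapped.
Row 5: chart row 1, RS - tile across columns 1-16 and work as-is.

Rows as worked:
p k x k k p p p k x k k p p p k
p p p k p k k p p p k p k k p p
p k x k k p p p k x k k p p p k
p p p k p k k p p p k p k k p p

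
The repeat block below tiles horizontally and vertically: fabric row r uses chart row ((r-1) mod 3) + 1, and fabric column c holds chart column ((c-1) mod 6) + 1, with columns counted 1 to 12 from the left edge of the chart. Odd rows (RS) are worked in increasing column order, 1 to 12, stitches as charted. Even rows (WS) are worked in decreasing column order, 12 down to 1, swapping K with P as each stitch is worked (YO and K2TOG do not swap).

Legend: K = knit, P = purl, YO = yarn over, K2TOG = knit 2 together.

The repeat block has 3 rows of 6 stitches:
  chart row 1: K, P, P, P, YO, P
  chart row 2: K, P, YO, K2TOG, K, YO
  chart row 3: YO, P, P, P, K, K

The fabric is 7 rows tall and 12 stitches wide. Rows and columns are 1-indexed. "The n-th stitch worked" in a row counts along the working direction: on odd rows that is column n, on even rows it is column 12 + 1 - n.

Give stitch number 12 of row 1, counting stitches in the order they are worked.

Result:
P

Derivation:
Row 1 uses chart row ((1-1) mod 3)+1 = 1. Row 1 is odd, so RS.
Chart row 1 tiled across columns 1-12: K P P P YO P K P P P YO P
RS row: no reversal, no swap; stitch n worked = column n.
The 12th stitch worked is P.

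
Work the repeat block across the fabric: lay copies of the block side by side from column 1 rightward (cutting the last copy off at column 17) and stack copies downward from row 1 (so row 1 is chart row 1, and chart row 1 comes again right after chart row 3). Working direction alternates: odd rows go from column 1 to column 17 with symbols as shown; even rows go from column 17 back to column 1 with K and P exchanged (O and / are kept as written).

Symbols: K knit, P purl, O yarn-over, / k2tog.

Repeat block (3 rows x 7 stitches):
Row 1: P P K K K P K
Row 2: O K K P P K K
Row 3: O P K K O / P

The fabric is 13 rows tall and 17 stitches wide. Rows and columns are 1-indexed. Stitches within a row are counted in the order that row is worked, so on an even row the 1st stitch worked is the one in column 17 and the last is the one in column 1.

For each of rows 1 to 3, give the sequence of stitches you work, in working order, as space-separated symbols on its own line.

Row 1: chart row 1, RS - tile across columns 1-17 and work as-is.
Row 2: chart row 2, WS - tiled (columns 1-17): O K K P P K K O K K P P K K O K K; work from column 17 back to 1 with K<->P swapped.
Row 3: chart row 3, RS - tile across columns 1-17 and work as-is.

Result:
P P K K K P K P P K K K P K P P K
P P O P P K K P P O P P K K P P O
O P K K O / P O P K K O / P O P K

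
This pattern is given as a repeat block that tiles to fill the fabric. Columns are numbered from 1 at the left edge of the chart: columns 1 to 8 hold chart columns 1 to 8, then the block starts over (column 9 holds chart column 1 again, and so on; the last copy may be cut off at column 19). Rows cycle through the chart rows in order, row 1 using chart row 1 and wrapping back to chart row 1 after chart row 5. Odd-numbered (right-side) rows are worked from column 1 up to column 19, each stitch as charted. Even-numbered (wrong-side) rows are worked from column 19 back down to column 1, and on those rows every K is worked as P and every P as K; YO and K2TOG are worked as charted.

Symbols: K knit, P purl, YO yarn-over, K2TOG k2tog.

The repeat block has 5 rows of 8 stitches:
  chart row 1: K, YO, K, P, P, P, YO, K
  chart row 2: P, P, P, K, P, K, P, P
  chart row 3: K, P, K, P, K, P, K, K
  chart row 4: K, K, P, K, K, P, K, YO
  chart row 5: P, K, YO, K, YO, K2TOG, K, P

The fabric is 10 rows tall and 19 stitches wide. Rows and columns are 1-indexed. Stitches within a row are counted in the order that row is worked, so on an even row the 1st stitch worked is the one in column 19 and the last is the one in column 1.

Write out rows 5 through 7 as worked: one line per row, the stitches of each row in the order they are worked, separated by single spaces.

Rows as worked:
P K YO K YO K2TOG K P P K YO K YO K2TOG K P P K YO
P YO P P YO K K K P YO P P YO K K K P YO P
P P P K P K P P P P P K P K P P P P P

Derivation:
Row 5: chart row 5, RS - tile across columns 1-19 and work as-is.
Row 6: chart row 1, WS - tiled (columns 1-19): K YO K P P P YO K K YO K P P P YO K K YO K; work from column 19 back to 1 with K<->P swapped.
Row 7: chart row 2, RS - tile across columns 1-19 and work as-is.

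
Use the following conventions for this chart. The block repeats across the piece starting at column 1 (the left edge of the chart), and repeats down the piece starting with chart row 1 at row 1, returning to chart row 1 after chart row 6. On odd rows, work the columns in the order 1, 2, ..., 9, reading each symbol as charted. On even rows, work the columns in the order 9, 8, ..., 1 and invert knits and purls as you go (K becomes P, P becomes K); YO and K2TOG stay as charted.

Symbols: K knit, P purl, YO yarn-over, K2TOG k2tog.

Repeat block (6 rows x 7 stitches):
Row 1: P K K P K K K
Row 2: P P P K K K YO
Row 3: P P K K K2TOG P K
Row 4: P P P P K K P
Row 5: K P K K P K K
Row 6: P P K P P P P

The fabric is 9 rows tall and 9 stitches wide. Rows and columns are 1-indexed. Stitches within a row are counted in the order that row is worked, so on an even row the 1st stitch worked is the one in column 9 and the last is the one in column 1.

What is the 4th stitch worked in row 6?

For row 6: chart row = ((6-1) mod 6) + 1 = 6; this is a WS (even) row.
Chart row 6 tiled across columns 1-9: P P K P P P P P P
Wrong side: read the tiled row from column 9 down to 1 and exchange K with P (leave YO, K2TOG).
Row 6 as worked: K K K K K K P K K
The 4th stitch worked is K.

== STITCH ==
K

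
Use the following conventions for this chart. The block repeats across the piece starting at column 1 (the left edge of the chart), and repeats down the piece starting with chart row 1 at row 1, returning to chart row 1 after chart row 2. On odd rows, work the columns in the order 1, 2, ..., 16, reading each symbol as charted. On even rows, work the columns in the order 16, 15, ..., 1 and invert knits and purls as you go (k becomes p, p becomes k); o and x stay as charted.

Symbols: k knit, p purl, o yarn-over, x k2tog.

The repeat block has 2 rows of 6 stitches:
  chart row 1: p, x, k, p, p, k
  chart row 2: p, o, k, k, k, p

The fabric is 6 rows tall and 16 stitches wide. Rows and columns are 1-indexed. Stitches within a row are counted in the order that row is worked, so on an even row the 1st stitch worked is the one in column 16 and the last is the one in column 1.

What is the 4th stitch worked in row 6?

Result:
k

Derivation:
Row 6 uses chart row ((6-1) mod 2)+1 = 2. Row 6 is even, so WS.
Chart row 2 tiled across columns 1-16: p o k k k p p o k k k p p o k k
WS row: flip the tiled sequence (start at column 16) and apply k<->p; o and x stay.
Row 6 as worked: p p o k k p p p o k k p p p o k
Stitch 4 in working order -> k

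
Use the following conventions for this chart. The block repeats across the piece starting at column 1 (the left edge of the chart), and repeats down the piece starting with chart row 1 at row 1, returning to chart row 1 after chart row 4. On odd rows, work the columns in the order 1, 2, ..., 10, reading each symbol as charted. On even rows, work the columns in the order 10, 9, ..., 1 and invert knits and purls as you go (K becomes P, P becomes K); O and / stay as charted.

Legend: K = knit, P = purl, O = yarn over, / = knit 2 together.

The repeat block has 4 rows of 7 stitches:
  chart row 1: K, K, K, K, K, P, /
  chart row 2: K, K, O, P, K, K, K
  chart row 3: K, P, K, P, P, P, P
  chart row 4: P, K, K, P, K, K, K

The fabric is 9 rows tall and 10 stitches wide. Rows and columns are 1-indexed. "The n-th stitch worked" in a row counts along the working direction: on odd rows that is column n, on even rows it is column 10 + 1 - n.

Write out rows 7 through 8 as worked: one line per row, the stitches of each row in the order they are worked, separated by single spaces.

Rows as worked:
K P K P P P P K P K
P P K P P P K P P K

Derivation:
Row 7: chart row 3, RS - tile across columns 1-10 and work as-is.
Row 8: chart row 4, WS - tiled (columns 1-10): P K K P K K K P K K; work from column 10 back to 1 with K<->P swapped.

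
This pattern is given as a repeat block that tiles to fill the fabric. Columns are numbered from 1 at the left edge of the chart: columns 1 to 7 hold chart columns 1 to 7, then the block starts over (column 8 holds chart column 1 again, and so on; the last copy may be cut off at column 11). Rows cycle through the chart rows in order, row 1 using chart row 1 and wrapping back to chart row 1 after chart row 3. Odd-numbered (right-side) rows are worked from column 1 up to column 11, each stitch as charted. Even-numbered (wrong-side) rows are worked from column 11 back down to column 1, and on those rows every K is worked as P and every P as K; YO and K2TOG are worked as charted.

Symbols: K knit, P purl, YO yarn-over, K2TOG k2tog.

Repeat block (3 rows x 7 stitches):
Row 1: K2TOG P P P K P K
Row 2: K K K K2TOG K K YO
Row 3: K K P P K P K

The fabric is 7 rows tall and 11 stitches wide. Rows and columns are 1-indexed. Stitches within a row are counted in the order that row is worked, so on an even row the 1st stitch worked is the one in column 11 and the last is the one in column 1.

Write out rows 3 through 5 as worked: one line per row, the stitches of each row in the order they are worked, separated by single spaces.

== ROWS AS WORKED ==
K K P P K P K K K P P
K K K K2TOG P K P K K K K2TOG
K K K K2TOG K K YO K K K K2TOG

Derivation:
Row 3: chart row 3, RS - tile across columns 1-11 and work as-is.
Row 4: chart row 1, WS - tiled (columns 1-11): K2TOG P P P K P K K2TOG P P P; work from column 11 back to 1 with K<->P swapped.
Row 5: chart row 2, RS - tile across columns 1-11 and work as-is.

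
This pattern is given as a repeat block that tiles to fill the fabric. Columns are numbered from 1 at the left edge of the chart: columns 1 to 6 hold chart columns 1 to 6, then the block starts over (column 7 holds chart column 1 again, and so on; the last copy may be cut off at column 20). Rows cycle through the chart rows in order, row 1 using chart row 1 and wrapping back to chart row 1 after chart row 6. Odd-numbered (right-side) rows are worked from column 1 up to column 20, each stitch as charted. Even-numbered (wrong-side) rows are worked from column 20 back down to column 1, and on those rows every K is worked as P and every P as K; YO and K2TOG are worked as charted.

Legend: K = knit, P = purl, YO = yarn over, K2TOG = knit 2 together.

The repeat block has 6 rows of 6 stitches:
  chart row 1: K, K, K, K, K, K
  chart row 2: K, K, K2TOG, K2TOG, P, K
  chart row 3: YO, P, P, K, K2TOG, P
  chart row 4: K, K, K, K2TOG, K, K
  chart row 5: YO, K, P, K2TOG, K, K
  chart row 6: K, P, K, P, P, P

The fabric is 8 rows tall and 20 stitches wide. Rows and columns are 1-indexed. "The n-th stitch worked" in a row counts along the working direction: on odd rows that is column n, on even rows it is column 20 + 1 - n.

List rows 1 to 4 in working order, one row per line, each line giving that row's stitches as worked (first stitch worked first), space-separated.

Result:
K K K K K K K K K K K K K K K K K K K K
P P P K K2TOG K2TOG P P P K K2TOG K2TOG P P P K K2TOG K2TOG P P
YO P P K K2TOG P YO P P K K2TOG P YO P P K K2TOG P YO P
P P P P K2TOG P P P P P K2TOG P P P P P K2TOG P P P

Derivation:
Row 1: chart row 1, RS - tile across columns 1-20 and work as-is.
Row 2: chart row 2, WS - tiled (columns 1-20): K K K2TOG K2TOG P K K K K2TOG K2TOG P K K K K2TOG K2TOG P K K K; work from column 20 back to 1 with K<->P swapped.
Row 3: chart row 3, RS - tile across columns 1-20 and work as-is.
Row 4: chart row 4, WS - tiled (columns 1-20): K K K K2TOG K K K K K K2TOG K K K K K K2TOG K K K K; work from column 20 back to 1 with K<->P swapped.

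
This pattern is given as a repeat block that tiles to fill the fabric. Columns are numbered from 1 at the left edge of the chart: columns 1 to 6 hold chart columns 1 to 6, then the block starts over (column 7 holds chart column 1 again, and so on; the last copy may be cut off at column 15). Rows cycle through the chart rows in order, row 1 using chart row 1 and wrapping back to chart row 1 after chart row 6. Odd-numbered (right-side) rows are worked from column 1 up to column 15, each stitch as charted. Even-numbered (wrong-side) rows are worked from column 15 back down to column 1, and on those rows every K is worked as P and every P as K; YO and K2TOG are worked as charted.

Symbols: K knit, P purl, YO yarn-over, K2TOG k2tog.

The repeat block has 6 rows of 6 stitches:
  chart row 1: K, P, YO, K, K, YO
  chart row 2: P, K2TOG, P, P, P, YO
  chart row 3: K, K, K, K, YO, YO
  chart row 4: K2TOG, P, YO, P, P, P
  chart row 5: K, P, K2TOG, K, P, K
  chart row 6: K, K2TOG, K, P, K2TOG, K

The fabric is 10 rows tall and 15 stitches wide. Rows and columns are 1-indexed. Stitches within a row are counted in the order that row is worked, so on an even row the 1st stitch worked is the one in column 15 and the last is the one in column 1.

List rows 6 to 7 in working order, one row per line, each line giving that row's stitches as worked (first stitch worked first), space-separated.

Row 6: chart row 6, WS - tiled (columns 1-15): K K2TOG K P K2TOG K K K2TOG K P K2TOG K K K2TOG K; work from column 15 back to 1 with K<->P swapped.
Row 7: chart row 1, RS - tile across columns 1-15 and work as-is.

Rows as worked:
P K2TOG P P K2TOG K P K2TOG P P K2TOG K P K2TOG P
K P YO K K YO K P YO K K YO K P YO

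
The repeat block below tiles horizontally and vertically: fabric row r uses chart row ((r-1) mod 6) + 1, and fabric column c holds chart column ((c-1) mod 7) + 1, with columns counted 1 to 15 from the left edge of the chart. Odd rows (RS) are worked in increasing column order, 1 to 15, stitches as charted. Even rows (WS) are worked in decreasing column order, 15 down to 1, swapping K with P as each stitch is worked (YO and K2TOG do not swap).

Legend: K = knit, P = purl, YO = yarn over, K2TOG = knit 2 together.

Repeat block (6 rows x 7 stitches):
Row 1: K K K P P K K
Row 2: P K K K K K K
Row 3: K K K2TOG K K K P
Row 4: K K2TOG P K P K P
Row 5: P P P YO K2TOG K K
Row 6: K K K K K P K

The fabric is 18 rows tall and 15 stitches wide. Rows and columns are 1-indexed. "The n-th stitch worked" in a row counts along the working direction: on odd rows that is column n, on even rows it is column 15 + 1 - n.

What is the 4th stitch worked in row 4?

Result:
K

Derivation:
Row 4: (4-1) mod 6 = 3, so use chart row 4. Even row -> WS.
Chart row 4 tiled across columns 1-15: K K2TOG P K P K P K K2TOG P K P K P K
WS: work from column 15 back to column 1 (reverse the tiled row), swapping K<->P (YO and K2TOG unchanged).
Row 4 as worked: P K P K P K K2TOG P K P K P K K2TOG P
Stitch 4 in working order -> K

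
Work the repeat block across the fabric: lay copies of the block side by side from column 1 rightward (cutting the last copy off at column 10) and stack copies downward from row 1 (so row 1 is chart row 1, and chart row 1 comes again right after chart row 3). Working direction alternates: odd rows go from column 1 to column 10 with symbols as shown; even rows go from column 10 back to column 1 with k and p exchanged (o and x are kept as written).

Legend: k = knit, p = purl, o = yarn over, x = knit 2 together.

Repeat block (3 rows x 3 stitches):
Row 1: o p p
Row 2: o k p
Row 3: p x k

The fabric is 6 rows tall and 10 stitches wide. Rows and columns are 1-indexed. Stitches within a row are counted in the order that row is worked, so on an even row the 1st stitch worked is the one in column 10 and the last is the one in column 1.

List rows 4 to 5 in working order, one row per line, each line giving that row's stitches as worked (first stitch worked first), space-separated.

Rows as worked:
o k k o k k o k k o
o k p o k p o k p o

Derivation:
Row 4: chart row 1, WS - tiled (columns 1-10): o p p o p p o p p o; work from column 10 back to 1 with k<->p swapped.
Row 5: chart row 2, RS - tile across columns 1-10 and work as-is.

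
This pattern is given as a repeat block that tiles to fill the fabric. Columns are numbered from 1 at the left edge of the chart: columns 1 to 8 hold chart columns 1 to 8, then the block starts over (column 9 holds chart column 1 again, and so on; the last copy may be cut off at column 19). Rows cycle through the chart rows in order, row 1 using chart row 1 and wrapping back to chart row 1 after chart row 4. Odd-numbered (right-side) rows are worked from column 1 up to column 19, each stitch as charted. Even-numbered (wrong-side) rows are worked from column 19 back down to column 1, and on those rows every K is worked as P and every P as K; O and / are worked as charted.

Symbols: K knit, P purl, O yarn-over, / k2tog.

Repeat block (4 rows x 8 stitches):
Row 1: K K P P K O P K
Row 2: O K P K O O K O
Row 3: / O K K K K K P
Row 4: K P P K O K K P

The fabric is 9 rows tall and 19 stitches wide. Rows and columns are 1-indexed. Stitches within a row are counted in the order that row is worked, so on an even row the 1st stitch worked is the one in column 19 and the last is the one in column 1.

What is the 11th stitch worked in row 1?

Row 1: (1-1) mod 4 = 0, so use chart row 1. Odd row -> RS.
Chart row 1 tiled across columns 1-19: K K P P K O P K K K P P K O P K K K P
RS: work column 1 to column 19, symbols as charted — the tiled row is the row as worked.
The 11th stitch worked is P.

Stitch:
P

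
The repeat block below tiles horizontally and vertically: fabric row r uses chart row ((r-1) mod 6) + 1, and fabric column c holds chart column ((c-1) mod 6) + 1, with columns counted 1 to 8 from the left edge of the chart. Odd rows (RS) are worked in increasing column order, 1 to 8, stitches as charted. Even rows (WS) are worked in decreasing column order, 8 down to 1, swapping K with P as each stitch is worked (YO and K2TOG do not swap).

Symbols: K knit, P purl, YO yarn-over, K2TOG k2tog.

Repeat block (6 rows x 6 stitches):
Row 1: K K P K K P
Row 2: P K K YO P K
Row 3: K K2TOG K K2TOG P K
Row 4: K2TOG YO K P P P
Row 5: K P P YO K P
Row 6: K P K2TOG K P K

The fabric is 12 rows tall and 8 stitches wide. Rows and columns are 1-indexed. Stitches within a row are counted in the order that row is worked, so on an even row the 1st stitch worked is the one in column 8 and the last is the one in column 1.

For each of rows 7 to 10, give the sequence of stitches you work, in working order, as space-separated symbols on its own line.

Rows as worked:
K K P K K P K K
P K P K YO P P K
K K2TOG K K2TOG P K K K2TOG
YO K2TOG K K K P YO K2TOG

Derivation:
Row 7: chart row 1, RS - tile across columns 1-8 and work as-is.
Row 8: chart row 2, WS - tiled (columns 1-8): P K K YO P K P K; work from column 8 back to 1 with K<->P swapped.
Row 9: chart row 3, RS - tile across columns 1-8 and work as-is.
Row 10: chart row 4, WS - tiled (columns 1-8): K2TOG YO K P P P K2TOG YO; work from column 8 back to 1 with K<->P swapped.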